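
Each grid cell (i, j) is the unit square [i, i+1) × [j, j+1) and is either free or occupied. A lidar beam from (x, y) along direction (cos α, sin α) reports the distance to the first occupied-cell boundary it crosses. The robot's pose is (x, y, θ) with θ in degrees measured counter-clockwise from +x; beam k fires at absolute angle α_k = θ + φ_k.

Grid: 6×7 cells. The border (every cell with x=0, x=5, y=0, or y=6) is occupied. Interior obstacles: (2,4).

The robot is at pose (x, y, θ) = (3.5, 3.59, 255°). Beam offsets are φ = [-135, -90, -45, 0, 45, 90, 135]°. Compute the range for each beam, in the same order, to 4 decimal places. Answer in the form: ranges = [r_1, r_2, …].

ranges = [1.0000, 2.5882, 2.8868, 2.6814, 2.9907, 1.5529, 1.7321]

beam 1: φ=-135°, α=120°
  cosα=-0.5000 sinα=0.8660 | (3,3) | tMaxX 1.0000 tMaxY 0.4734 | tΔX 2.0000 tΔY 1.1547
    t=0.4734 [y] (3,4)
    t=1.0000 [x] (2,4) — stop
  → r_1 = 1.0000
beam 2: φ=-90°, α=165°
  cosα=-0.9659 sinα=0.2588 | (3,3) | tMaxX 0.5176 tMaxY 1.5841 | tΔX 1.0353 tΔY 3.8637
    t=0.5176 [x] (2,3)
    t=1.5529 [x] (1,3)
    t=1.5841 [y] (1,4)
    t=2.5882 [x] (0,4) — stop
  → r_2 = 2.5882
beam 3: φ=-45°, α=210°
  cosα=-0.8660 sinα=-0.5000 | (3,3) | tMaxX 0.5774 tMaxY 1.1800 | tΔX 1.1547 tΔY 2.0000
    t=0.5774 [x] (2,3)
    t=1.1800 [y] (2,2)
    t=1.7321 [x] (1,2)
    t=2.8868 [x] (0,2) — stop
  → r_3 = 2.8868
beam 4: φ=0°, α=255°
  cosα=-0.2588 sinα=-0.9659 | (3,3) | tMaxX 1.9319 tMaxY 0.6108 | tΔX 3.8637 tΔY 1.0353
    t=0.6108 [y] (3,2)
    t=1.6461 [y] (3,1)
    t=1.9319 [x] (2,1)
    t=2.6814 [y] (2,0) — stop
  → r_4 = 2.6814
beam 5: φ=45°, α=300°
  cosα=0.5000 sinα=-0.8660 | (3,3) | tMaxX 1.0000 tMaxY 0.6813 | tΔX 2.0000 tΔY 1.1547
    t=0.6813 [y] (3,2)
    t=1.0000 [x] (4,2)
    t=1.8360 [y] (4,1)
    t=2.9907 [y] (4,0) — stop
  → r_5 = 2.9907
beam 6: φ=90°, α=345°
  cosα=0.9659 sinα=-0.2588 | (3,3) | tMaxX 0.5176 tMaxY 2.2796 | tΔX 1.0353 tΔY 3.8637
    t=0.5176 [x] (4,3)
    t=1.5529 [x] (5,3) — stop
  → r_6 = 1.5529
beam 7: φ=135°, α=30°
  cosα=0.8660 sinα=0.5000 | (3,3) | tMaxX 0.5774 tMaxY 0.8200 | tΔX 1.1547 tΔY 2.0000
    t=0.5774 [x] (4,3)
    t=0.8200 [y] (4,4)
    t=1.7321 [x] (5,4) — stop
  → r_7 = 1.7321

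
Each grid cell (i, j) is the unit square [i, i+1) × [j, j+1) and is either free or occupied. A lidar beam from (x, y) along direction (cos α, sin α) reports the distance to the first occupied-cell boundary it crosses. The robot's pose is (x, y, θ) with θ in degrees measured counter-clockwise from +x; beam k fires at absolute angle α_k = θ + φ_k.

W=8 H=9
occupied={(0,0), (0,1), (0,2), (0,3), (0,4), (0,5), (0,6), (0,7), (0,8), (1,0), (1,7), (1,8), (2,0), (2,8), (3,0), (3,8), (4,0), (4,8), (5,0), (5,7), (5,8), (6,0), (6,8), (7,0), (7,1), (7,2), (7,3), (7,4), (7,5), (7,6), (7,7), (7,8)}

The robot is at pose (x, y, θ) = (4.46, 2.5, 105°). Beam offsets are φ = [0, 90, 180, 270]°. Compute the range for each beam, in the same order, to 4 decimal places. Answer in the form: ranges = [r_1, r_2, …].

ranges = [5.6940, 3.5821, 1.5529, 2.6296]

beam 1: φ=0°, α=105°
  cosα=-0.2588 sinα=0.9659 | (4,2) | tMaxX 1.7773 tMaxY 0.5176 | tΔX 3.8637 tΔY 1.0353
    t=0.5176 [y] (4,3)
    t=1.5529 [y] (4,4)
    t=1.7773 [x] (3,4)
    t=2.5882 [y] (3,5)
    t=3.6235 [y] (3,6)
    t=4.6587 [y] (3,7)
    t=5.6410 [x] (2,7)
    t=5.6940 [y] (2,8) — stop
  → r_1 = 5.6940
beam 2: φ=90°, α=195°
  cosα=-0.9659 sinα=-0.2588 | (4,2) | tMaxX 0.4762 tMaxY 1.9319 | tΔX 1.0353 tΔY 3.8637
    t=0.4762 [x] (3,2)
    t=1.5115 [x] (2,2)
    t=1.9319 [y] (2,1)
    t=2.5468 [x] (1,1)
    t=3.5821 [x] (0,1) — stop
  → r_2 = 3.5821
beam 3: φ=180°, α=285°
  cosα=0.2588 sinα=-0.9659 | (4,2) | tMaxX 2.0864 tMaxY 0.5176 | tΔX 3.8637 tΔY 1.0353
    t=0.5176 [y] (4,1)
    t=1.5529 [y] (4,0) — stop
  → r_3 = 1.5529
beam 4: φ=270°, α=15°
  cosα=0.9659 sinα=0.2588 | (4,2) | tMaxX 0.5590 tMaxY 1.9319 | tΔX 1.0353 tΔY 3.8637
    t=0.5590 [x] (5,2)
    t=1.5943 [x] (6,2)
    t=1.9319 [y] (6,3)
    t=2.6296 [x] (7,3) — stop
  → r_4 = 2.6296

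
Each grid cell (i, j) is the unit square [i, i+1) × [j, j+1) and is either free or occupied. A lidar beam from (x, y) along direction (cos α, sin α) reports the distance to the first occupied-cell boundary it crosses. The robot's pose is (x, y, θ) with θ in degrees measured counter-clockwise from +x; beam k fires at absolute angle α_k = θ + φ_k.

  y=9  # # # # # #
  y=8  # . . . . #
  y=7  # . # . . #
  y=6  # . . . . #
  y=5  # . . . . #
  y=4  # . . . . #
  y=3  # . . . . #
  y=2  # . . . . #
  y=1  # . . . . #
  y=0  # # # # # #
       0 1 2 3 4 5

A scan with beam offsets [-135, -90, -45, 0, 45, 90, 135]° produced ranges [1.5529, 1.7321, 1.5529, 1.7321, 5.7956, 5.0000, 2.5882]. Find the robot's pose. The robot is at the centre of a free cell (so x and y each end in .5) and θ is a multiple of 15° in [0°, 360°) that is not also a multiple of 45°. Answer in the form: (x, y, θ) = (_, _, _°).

Enumerate (i+0.5, j+0.5, θ) over the 31 free cells and 16 admissible headings. For each, cast all 7 beams and compare to the given ranges.
  (2.5, 4.5, 330°): beam 2 = 3.0000 ≠ 1.7321 ✗
  (2.5, 1.5, 210°): beam 1 = 7.7646 ≠ 1.5529 ✗
  (3.5, 7.5, 195°): beam 1 = 1.7321 ≠ 1.5529 ✗
  …
  (3.5, 2.5, 30°): r_1=1.5529, r_2=1.7321, r_3=1.5529, r_4=1.7321, r_5=5.7956, r_6=5.0000, r_7=2.5882 — all match ✓
No second candidate reproduces the full scan.

(x, y, θ) = (3.5, 2.5, 30°)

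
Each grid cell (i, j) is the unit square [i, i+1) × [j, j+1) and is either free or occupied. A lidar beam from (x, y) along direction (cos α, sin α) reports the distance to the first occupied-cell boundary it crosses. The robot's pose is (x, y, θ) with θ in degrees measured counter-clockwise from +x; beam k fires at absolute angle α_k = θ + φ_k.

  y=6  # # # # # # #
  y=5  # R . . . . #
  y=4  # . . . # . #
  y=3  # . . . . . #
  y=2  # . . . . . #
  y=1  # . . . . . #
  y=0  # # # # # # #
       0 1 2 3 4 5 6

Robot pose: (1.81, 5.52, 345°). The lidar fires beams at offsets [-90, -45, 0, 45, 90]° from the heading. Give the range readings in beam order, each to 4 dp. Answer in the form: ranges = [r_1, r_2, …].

ranges = [3.1296, 5.2192, 2.2673, 0.9600, 0.4969]

beam 1: φ=-90°, α=255°
  dir = (cos 255°, sin 255°) = (-0.2588, -0.9659); from cell (1,5)
  next x-line at t=3.1296, next y-line at t=0.5383; Δt_x=3.8637, Δt_y=1.0353
    y: enter (1,4) at t=0.5383
    y: enter (1,3) at t=1.5736
    y: enter (1,2) at t=2.6089
    x: enter (0,2) at t=3.1296 ← occupied
  → r_1 = 3.1296
beam 2: φ=-45°, α=300°
  dir = (cos 300°, sin 300°) = (0.5000, -0.8660); from cell (1,5)
  next x-line at t=0.3800, next y-line at t=0.6004; Δt_x=2.0000, Δt_y=1.1547
    x: enter (2,5) at t=0.3800
    y: enter (2,4) at t=0.6004
    y: enter (2,3) at t=1.7551
    x: enter (3,3) at t=2.3800
    y: enter (3,2) at t=2.9098
    y: enter (3,1) at t=4.0645
    x: enter (4,1) at t=4.3800
    y: enter (4,0) at t=5.2192 ← occupied
  → r_2 = 5.2192
beam 3: φ=0°, α=345°
  dir = (cos 345°, sin 345°) = (0.9659, -0.2588); from cell (1,5)
  next x-line at t=0.1967, next y-line at t=2.0091; Δt_x=1.0353, Δt_y=3.8637
    x: enter (2,5) at t=0.1967
    x: enter (3,5) at t=1.2320
    y: enter (3,4) at t=2.0091
    x: enter (4,4) at t=2.2673 ← occupied
  → r_3 = 2.2673
beam 4: φ=45°, α=30°
  dir = (cos 30°, sin 30°) = (0.8660, 0.5000); from cell (1,5)
  next x-line at t=0.2194, next y-line at t=0.9600; Δt_x=1.1547, Δt_y=2.0000
    x: enter (2,5) at t=0.2194
    y: enter (2,6) at t=0.9600 ← occupied
  → r_4 = 0.9600
beam 5: φ=90°, α=75°
  dir = (cos 75°, sin 75°) = (0.2588, 0.9659); from cell (1,5)
  next x-line at t=0.7341, next y-line at t=0.4969; Δt_x=3.8637, Δt_y=1.0353
    y: enter (1,6) at t=0.4969 ← occupied
  → r_5 = 0.4969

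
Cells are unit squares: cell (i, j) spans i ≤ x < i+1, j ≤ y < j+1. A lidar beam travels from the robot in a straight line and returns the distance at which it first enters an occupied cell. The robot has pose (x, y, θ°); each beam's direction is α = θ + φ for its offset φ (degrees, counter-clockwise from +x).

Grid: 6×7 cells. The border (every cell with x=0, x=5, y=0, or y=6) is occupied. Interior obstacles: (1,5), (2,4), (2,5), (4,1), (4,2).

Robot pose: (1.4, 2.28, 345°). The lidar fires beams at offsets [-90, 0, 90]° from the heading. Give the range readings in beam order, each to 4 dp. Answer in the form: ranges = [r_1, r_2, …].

ranges = [1.3252, 2.6917, 2.3182]

beam 1: φ=-90°, α=255°
  dir = (cos 255°, sin 255°) = (-0.2588, -0.9659); from cell (1,2)
  next x-line at t=1.5455, next y-line at t=0.2899; Δt_x=3.8637, Δt_y=1.0353
    y: enter (1,1) at t=0.2899
    y: enter (1,0) at t=1.3252 ← occupied
  → r_1 = 1.3252
beam 2: φ=0°, α=345°
  dir = (cos 345°, sin 345°) = (0.9659, -0.2588); from cell (1,2)
  next x-line at t=0.6212, next y-line at t=1.0818; Δt_x=1.0353, Δt_y=3.8637
    x: enter (2,2) at t=0.6212
    y: enter (2,1) at t=1.0818
    x: enter (3,1) at t=1.6564
    x: enter (4,1) at t=2.6917 ← occupied
  → r_2 = 2.6917
beam 3: φ=90°, α=75°
  dir = (cos 75°, sin 75°) = (0.2588, 0.9659); from cell (1,2)
  next x-line at t=2.3182, next y-line at t=0.7454; Δt_x=3.8637, Δt_y=1.0353
    y: enter (1,3) at t=0.7454
    y: enter (1,4) at t=1.7807
    x: enter (2,4) at t=2.3182 ← occupied
  → r_3 = 2.3182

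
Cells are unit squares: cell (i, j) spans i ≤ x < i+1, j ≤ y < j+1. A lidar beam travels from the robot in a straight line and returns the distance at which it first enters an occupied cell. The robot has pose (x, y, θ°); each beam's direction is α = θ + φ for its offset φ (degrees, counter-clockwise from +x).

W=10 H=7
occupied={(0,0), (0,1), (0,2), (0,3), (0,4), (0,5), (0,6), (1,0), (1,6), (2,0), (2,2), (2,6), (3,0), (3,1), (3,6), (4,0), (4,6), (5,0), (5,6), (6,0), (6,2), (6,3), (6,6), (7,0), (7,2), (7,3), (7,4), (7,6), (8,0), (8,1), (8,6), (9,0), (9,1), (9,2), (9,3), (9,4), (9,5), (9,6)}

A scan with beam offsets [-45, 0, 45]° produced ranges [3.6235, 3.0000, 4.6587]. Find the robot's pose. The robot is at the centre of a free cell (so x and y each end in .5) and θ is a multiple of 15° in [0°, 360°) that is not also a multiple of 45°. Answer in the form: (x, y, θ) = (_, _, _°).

Enumerate (i+0.5, j+0.5, θ) over the 32 free cells and 16 admissible headings. For each, cast all 3 beams and compare to the given ranges.
  (8.5, 4.5, 30°): beam 1 = 0.5176 ≠ 3.6235 ✗
  (2.5, 1.5, 105°): beam 1 = 0.5774 ≠ 3.6235 ✗
  (1.5, 3.5, 345°): beam 1 = 1.0000 ≠ 3.6235 ✗
  (1.5, 5.5, 285°): beam 1 = 1.0000 ≠ 3.6235 ✗
  …
  (4.5, 5.5, 240°): r_1=3.6235, r_2=3.0000, r_3=4.6587 — all match ✓
Unique over the lattice → pose = (4.5, 5.5, 240°).

(x, y, θ) = (4.5, 5.5, 240°)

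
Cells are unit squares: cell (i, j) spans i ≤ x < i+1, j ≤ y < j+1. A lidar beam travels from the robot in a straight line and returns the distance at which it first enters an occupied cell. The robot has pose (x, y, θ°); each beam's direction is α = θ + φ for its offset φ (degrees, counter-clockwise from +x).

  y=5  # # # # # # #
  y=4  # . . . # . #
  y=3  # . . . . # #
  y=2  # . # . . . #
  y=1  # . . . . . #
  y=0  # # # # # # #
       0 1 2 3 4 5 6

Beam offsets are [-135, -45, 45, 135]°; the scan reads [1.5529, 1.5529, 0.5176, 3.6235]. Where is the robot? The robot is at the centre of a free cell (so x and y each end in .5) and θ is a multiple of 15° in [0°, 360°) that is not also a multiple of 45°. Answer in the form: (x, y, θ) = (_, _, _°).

The pose lattice has 17·16 = 272 candidates. Test each by forward raycasting.
  (4.5, 2.5, 285°): beam 1 = 4.0415 ≠ 1.5529 ✗
  (3.5, 4.5, 30°): beam 1 = 1.9319 ≠ 1.5529 ✗
  (5.5, 4.5, 255°): beam 1 = 0.5774 ≠ 1.5529 ✗
  …
  (2.5, 3.5, 210°): r_1=1.5529, r_2=1.5529, r_3=0.5176, r_4=3.6235 — all match ✓
Unique over the lattice → pose = (2.5, 3.5, 210°).

(x, y, θ) = (2.5, 3.5, 210°)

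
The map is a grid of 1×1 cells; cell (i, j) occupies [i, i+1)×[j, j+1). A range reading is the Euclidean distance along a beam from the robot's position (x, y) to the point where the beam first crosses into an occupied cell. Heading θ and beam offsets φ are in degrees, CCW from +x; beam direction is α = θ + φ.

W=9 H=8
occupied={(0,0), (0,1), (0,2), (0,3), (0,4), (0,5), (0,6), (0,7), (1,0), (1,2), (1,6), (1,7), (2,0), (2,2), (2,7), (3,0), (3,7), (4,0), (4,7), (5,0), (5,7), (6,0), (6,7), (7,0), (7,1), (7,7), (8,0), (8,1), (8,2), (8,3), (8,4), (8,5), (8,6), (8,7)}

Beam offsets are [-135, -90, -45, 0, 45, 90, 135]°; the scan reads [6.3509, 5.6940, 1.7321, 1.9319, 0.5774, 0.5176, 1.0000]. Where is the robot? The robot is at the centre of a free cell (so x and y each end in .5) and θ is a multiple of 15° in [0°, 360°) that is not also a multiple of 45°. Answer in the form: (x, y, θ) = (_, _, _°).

(x, y, θ) = (4.5, 1.5, 195°)

Enumerate (i+0.5, j+0.5, θ) over the 38 free cells and 16 admissible headings. For each, cast all 7 beams and compare to the given ranges.
  (6.5, 5.5, 15°): beam 1 = 5.1962 ≠ 6.3509 ✗
  (7.5, 3.5, 195°): beam 1 = 1.0000 ≠ 6.3509 ✗
  (5.5, 6.5, 195°): beam 1 = 0.5774 ≠ 6.3509 ✗
  …
  (4.5, 1.5, 195°): r_1=6.3509, r_2=5.6940, r_3=1.7321, r_4=1.9319, r_5=0.5774, r_6=0.5176, r_7=1.0000 — all match ✓
Only this pose fits every beam.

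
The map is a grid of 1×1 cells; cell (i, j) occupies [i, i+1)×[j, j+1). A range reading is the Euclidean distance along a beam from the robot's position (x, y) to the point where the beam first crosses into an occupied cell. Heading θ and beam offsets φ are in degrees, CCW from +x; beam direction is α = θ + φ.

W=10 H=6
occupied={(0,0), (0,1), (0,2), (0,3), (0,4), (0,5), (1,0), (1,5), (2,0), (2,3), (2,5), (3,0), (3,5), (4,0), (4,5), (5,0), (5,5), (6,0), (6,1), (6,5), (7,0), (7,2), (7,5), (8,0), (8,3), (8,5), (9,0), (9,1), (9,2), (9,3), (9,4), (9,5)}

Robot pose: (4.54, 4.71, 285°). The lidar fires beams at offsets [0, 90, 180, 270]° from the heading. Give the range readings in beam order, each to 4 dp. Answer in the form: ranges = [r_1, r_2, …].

ranges = [3.8409, 1.1205, 0.3002, 3.6649]

beam 1: φ=0°, α=285°
  cosα=0.2588 sinα=-0.9659 | (4,4) | tMaxX 1.7773 tMaxY 0.7350 | tΔX 3.8637 tΔY 1.0353
    t=0.7350 [y] (4,3)
    t=1.7703 [y] (4,2)
    t=1.7773 [x] (5,2)
    t=2.8056 [y] (5,1)
    t=3.8409 [y] (5,0) — stop
  → r_1 = 3.8409
beam 2: φ=90°, α=15°
  cosα=0.9659 sinα=0.2588 | (4,4) | tMaxX 0.4762 tMaxY 1.1205 | tΔX 1.0353 tΔY 3.8637
    t=0.4762 [x] (5,4)
    t=1.1205 [y] (5,5) — stop
  → r_2 = 1.1205
beam 3: φ=180°, α=105°
  cosα=-0.2588 sinα=0.9659 | (4,4) | tMaxX 2.0864 tMaxY 0.3002 | tΔX 3.8637 tΔY 1.0353
    t=0.3002 [y] (4,5) — stop
  → r_3 = 0.3002
beam 4: φ=270°, α=195°
  cosα=-0.9659 sinα=-0.2588 | (4,4) | tMaxX 0.5590 tMaxY 2.7432 | tΔX 1.0353 tΔY 3.8637
    t=0.5590 [x] (3,4)
    t=1.5943 [x] (2,4)
    t=2.6296 [x] (1,4)
    t=2.7432 [y] (1,3)
    t=3.6649 [x] (0,3) — stop
  → r_4 = 3.6649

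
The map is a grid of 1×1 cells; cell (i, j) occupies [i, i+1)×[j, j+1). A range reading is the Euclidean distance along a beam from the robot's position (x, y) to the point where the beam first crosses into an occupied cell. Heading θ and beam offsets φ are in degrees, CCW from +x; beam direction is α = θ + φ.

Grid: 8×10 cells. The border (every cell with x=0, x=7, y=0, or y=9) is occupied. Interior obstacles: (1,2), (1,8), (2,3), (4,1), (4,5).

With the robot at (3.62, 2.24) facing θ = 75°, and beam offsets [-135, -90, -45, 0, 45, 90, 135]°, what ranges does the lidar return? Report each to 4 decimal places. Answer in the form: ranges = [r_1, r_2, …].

ranges = [0.7600, 0.9273, 3.9029, 2.8574, 1.2400, 1.6771, 2.4800]

beam 1: φ=-135°, α=300°
  dir = (cos 300°, sin 300°) = (0.5000, -0.8660); from cell (3,2)
  next x-line at t=0.7600, next y-line at t=0.2771; Δt_x=2.0000, Δt_y=1.1547
    y: enter (3,1) at t=0.2771
    x: enter (4,1) at t=0.7600 ← occupied
  → r_1 = 0.7600
beam 2: φ=-90°, α=345°
  dir = (cos 345°, sin 345°) = (0.9659, -0.2588); from cell (3,2)
  next x-line at t=0.3934, next y-line at t=0.9273; Δt_x=1.0353, Δt_y=3.8637
    x: enter (4,2) at t=0.3934
    y: enter (4,1) at t=0.9273 ← occupied
  → r_2 = 0.9273
beam 3: φ=-45°, α=30°
  dir = (cos 30°, sin 30°) = (0.8660, 0.5000); from cell (3,2)
  next x-line at t=0.4388, next y-line at t=1.5200; Δt_x=1.1547, Δt_y=2.0000
    x: enter (4,2) at t=0.4388
    y: enter (4,3) at t=1.5200
    x: enter (5,3) at t=1.5935
    x: enter (6,3) at t=2.7482
    y: enter (6,4) at t=3.5200
    x: enter (7,4) at t=3.9029 ← occupied
  → r_3 = 3.9029
beam 4: φ=0°, α=75°
  dir = (cos 75°, sin 75°) = (0.2588, 0.9659); from cell (3,2)
  next x-line at t=1.4682, next y-line at t=0.7868; Δt_x=3.8637, Δt_y=1.0353
    y: enter (3,3) at t=0.7868
    x: enter (4,3) at t=1.4682
    y: enter (4,4) at t=1.8221
    y: enter (4,5) at t=2.8574 ← occupied
  → r_4 = 2.8574
beam 5: φ=45°, α=120°
  dir = (cos 120°, sin 120°) = (-0.5000, 0.8660); from cell (3,2)
  next x-line at t=1.2400, next y-line at t=0.8776; Δt_x=2.0000, Δt_y=1.1547
    y: enter (3,3) at t=0.8776
    x: enter (2,3) at t=1.2400 ← occupied
  → r_5 = 1.2400
beam 6: φ=90°, α=165°
  dir = (cos 165°, sin 165°) = (-0.9659, 0.2588); from cell (3,2)
  next x-line at t=0.6419, next y-line at t=2.9364; Δt_x=1.0353, Δt_y=3.8637
    x: enter (2,2) at t=0.6419
    x: enter (1,2) at t=1.6771 ← occupied
  → r_6 = 1.6771
beam 7: φ=135°, α=210°
  dir = (cos 210°, sin 210°) = (-0.8660, -0.5000); from cell (3,2)
  next x-line at t=0.7159, next y-line at t=0.4800; Δt_x=1.1547, Δt_y=2.0000
    y: enter (3,1) at t=0.4800
    x: enter (2,1) at t=0.7159
    x: enter (1,1) at t=1.8706
    y: enter (1,0) at t=2.4800 ← occupied
  → r_7 = 2.4800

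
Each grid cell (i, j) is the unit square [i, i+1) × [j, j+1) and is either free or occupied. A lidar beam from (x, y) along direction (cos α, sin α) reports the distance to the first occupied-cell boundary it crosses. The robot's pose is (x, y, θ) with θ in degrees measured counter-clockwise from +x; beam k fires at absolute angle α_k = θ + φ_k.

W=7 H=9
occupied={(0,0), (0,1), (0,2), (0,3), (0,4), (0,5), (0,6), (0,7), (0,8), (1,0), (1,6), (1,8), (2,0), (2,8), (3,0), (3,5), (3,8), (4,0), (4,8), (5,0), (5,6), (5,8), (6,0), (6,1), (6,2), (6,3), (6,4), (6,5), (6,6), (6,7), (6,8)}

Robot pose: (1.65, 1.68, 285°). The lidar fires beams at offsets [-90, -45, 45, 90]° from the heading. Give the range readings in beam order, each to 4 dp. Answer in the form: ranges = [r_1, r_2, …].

beam 1: φ=-90°, α=195°
  cosα=-0.9659 sinα=-0.2588 | (1,1) | tMaxX 0.6729 tMaxY 2.6273 | tΔX 1.0353 tΔY 3.8637
    t=0.6729 [x] (0,1) — stop
  → r_1 = 0.6729
beam 2: φ=-45°, α=240°
  cosα=-0.5000 sinα=-0.8660 | (1,1) | tMaxX 1.3000 tMaxY 0.7852 | tΔX 2.0000 tΔY 1.1547
    t=0.7852 [y] (1,0) — stop
  → r_2 = 0.7852
beam 3: φ=45°, α=330°
  cosα=0.8660 sinα=-0.5000 | (1,1) | tMaxX 0.4041 tMaxY 1.3600 | tΔX 1.1547 tΔY 2.0000
    t=0.4041 [x] (2,1)
    t=1.3600 [y] (2,0) — stop
  → r_3 = 1.3600
beam 4: φ=90°, α=15°
  cosα=0.9659 sinα=0.2588 | (1,1) | tMaxX 0.3623 tMaxY 1.2364 | tΔX 1.0353 tΔY 3.8637
    t=0.3623 [x] (2,1)
    t=1.2364 [y] (2,2)
    t=1.3976 [x] (3,2)
    t=2.4329 [x] (4,2)
    t=3.4682 [x] (5,2)
    t=4.5035 [x] (6,2) — stop
  → r_4 = 4.5035

ranges = [0.6729, 0.7852, 1.3600, 4.5035]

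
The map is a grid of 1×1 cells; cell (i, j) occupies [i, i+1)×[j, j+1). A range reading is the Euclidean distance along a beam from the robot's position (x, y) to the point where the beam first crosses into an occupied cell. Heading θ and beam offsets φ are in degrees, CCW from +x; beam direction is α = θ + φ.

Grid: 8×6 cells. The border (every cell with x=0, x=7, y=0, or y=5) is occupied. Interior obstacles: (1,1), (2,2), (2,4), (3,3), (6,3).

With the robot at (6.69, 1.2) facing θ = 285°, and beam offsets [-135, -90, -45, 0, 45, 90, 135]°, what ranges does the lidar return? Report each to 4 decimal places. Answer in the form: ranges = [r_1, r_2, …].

ranges = [3.6000, 0.7727, 0.2309, 0.2071, 0.3580, 0.3209, 0.6200]

beam 1: φ=-135°, α=150°
  cosα=-0.8660 sinα=0.5000 | (6,1) | tMaxX 0.7967 tMaxY 1.6000 | tΔX 1.1547 tΔY 2.0000
    t=0.7967 [x] (5,1)
    t=1.6000 [y] (5,2)
    t=1.9514 [x] (4,2)
    t=3.1061 [x] (3,2)
    t=3.6000 [y] (3,3) — stop
  → r_1 = 3.6000
beam 2: φ=-90°, α=195°
  cosα=-0.9659 sinα=-0.2588 | (6,1) | tMaxX 0.7143 tMaxY 0.7727 | tΔX 1.0353 tΔY 3.8637
    t=0.7143 [x] (5,1)
    t=0.7727 [y] (5,0) — stop
  → r_2 = 0.7727
beam 3: φ=-45°, α=240°
  cosα=-0.5000 sinα=-0.8660 | (6,1) | tMaxX 1.3800 tMaxY 0.2309 | tΔX 2.0000 tΔY 1.1547
    t=0.2309 [y] (6,0) — stop
  → r_3 = 0.2309
beam 4: φ=0°, α=285°
  cosα=0.2588 sinα=-0.9659 | (6,1) | tMaxX 1.1977 tMaxY 0.2071 | tΔX 3.8637 tΔY 1.0353
    t=0.2071 [y] (6,0) — stop
  → r_4 = 0.2071
beam 5: φ=45°, α=330°
  cosα=0.8660 sinα=-0.5000 | (6,1) | tMaxX 0.3580 tMaxY 0.4000 | tΔX 1.1547 tΔY 2.0000
    t=0.3580 [x] (7,1) — stop
  → r_5 = 0.3580
beam 6: φ=90°, α=15°
  cosα=0.9659 sinα=0.2588 | (6,1) | tMaxX 0.3209 tMaxY 3.0910 | tΔX 1.0353 tΔY 3.8637
    t=0.3209 [x] (7,1) — stop
  → r_6 = 0.3209
beam 7: φ=135°, α=60°
  cosα=0.5000 sinα=0.8660 | (6,1) | tMaxX 0.6200 tMaxY 0.9238 | tΔX 2.0000 tΔY 1.1547
    t=0.6200 [x] (7,1) — stop
  → r_7 = 0.6200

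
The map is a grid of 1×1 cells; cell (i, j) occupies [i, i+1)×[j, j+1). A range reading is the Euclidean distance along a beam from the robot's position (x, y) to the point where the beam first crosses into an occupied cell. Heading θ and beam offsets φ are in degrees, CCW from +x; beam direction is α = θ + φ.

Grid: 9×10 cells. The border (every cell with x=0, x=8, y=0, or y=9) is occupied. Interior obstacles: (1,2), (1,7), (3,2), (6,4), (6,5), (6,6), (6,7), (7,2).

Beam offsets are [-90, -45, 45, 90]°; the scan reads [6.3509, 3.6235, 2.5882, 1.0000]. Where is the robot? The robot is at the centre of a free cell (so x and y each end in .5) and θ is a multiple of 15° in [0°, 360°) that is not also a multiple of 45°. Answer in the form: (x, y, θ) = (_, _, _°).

Candidates: 48 free-cell centres × 16 headings = 768 poses. Raycast each; keep the one whose scan matches to 4 dp.
  (4.5, 2.5, 120°): beam 1 = 4.0415 ≠ 6.3509 ✗
  (2.5, 3.5, 240°): beam 1 = 1.7321 ≠ 6.3509 ✗
  (1.5, 5.5, 285°): beam 1 = 0.5176 ≠ 6.3509 ✗
  (7.5, 7.5, 345°): beam 1 = 1.9319 ≠ 6.3509 ✗
  …
  (2.5, 6.5, 30°): r_1=6.3509, r_2=3.6235, r_3=2.5882, r_4=1.0000 — all match ✓
No second candidate reproduces the full scan.

(x, y, θ) = (2.5, 6.5, 30°)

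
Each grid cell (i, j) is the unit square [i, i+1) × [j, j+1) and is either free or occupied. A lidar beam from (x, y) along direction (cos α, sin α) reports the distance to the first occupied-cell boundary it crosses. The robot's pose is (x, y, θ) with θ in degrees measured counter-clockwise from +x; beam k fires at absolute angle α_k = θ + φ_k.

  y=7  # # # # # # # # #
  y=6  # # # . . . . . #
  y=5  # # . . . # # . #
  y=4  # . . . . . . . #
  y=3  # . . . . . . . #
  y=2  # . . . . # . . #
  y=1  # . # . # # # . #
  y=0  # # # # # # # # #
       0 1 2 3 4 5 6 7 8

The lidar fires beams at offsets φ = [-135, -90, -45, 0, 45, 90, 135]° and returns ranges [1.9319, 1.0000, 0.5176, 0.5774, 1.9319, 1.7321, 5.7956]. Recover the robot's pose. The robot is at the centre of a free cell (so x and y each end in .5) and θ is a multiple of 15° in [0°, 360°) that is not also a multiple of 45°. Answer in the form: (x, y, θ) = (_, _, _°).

(x, y, θ) = (7.5, 3.5, 30°)

Enumerate (i+0.5, j+0.5, θ) over the 32 free cells and 16 admissible headings. For each, cast all 7 beams and compare to the given ranges.
  (4.5, 6.5, 285°): beam 1 = 1.0000 ≠ 1.9319 ✗
  (3.5, 3.5, 210°): beam 1 = 3.6235 ≠ 1.9319 ✗
  (2.5, 2.5, 30°): beam 1 = 0.5176 ≠ 1.9319 ✗
  (3.5, 6.5, 60°): beam 1 = 4.6587 ≠ 1.9319 ✗
  …
  (7.5, 3.5, 30°): r_1=1.9319, r_2=1.0000, r_3=0.5176, r_4=0.5774, r_5=1.9319, r_6=1.7321, r_7=5.7956 — all match ✓
No second candidate reproduces the full scan.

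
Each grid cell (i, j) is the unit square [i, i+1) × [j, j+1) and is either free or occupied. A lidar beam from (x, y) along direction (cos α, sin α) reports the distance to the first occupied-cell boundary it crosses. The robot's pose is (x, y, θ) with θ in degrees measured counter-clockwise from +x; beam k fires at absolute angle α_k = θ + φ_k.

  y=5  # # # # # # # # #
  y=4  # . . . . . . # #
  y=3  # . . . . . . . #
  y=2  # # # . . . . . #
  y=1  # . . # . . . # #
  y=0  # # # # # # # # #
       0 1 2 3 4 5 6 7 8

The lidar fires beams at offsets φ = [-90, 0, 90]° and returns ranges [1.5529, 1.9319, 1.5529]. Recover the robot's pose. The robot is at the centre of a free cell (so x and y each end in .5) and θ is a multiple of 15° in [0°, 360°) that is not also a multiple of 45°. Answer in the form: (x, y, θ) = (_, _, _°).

Candidates: 23 free-cell centres × 16 headings = 368 poses. Raycast each; keep the one whose scan matches to 4 dp.
  (5.5, 1.5, 75°): beam 2 = 3.6235 ≠ 1.9319 ✗
  (4.5, 3.5, 150°): beam 1 = 1.7321 ≠ 1.5529 ✗
  (1.5, 1.5, 120°): beam 1 = 1.0000 ≠ 1.5529 ✗
  (6.5, 2.5, 240°): beam 1 = 5.0000 ≠ 1.5529 ✗
  …
  (3.5, 3.5, 195°): r_1=1.5529, r_2=1.9319, r_3=1.5529 — all match ✓
Only this pose fits every beam.

(x, y, θ) = (3.5, 3.5, 195°)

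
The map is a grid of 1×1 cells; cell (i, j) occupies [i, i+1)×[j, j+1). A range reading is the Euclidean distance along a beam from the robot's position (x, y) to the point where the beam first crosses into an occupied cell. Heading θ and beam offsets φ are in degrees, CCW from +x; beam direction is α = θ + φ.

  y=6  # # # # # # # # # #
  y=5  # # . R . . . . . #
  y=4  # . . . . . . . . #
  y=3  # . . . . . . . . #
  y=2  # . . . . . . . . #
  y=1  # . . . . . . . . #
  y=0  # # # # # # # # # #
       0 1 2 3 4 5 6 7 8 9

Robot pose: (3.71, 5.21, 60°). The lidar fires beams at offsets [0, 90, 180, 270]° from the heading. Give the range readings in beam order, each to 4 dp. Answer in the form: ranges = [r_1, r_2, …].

beam 1: φ=0°, α=60°
  d=(0.5000,0.8660)  start (3,5)  tX=0.5800 tY=0.9122  stride 1/|dx|=2.0000 1/|dy|=1.1547
    cross x-line → (4,5), t=0.5800
    cross y-line → (4,6), t=0.9122 (wall)
  → r_1 = 0.9122
beam 2: φ=90°, α=150°
  d=(-0.8660,0.5000)  start (3,5)  tX=0.8198 tY=1.5800  stride 1/|dx|=1.1547 1/|dy|=2.0000
    cross x-line → (2,5), t=0.8198
    cross y-line → (2,6), t=1.5800 (wall)
  → r_2 = 1.5800
beam 3: φ=180°, α=240°
  d=(-0.5000,-0.8660)  start (3,5)  tX=1.4200 tY=0.2425  stride 1/|dx|=2.0000 1/|dy|=1.1547
    cross y-line → (3,4), t=0.2425
    cross y-line → (3,3), t=1.3972
    cross x-line → (2,3), t=1.4200
    cross y-line → (2,2), t=2.5519
    cross x-line → (1,2), t=3.4200
    cross y-line → (1,1), t=3.7066
    cross y-line → (1,0), t=4.8613 (wall)
  → r_3 = 4.8613
beam 4: φ=270°, α=330°
  d=(0.8660,-0.5000)  start (3,5)  tX=0.3349 tY=0.4200  stride 1/|dx|=1.1547 1/|dy|=2.0000
    cross x-line → (4,5), t=0.3349
    cross y-line → (4,4), t=0.4200
    cross x-line → (5,4), t=1.4896
    cross y-line → (5,3), t=2.4200
    cross x-line → (6,3), t=2.6443
    cross x-line → (7,3), t=3.7990
    cross y-line → (7,2), t=4.4200
    cross x-line → (8,2), t=4.9537
    cross x-line → (9,2), t=6.1084 (wall)
  → r_4 = 6.1084

ranges = [0.9122, 1.5800, 4.8613, 6.1084]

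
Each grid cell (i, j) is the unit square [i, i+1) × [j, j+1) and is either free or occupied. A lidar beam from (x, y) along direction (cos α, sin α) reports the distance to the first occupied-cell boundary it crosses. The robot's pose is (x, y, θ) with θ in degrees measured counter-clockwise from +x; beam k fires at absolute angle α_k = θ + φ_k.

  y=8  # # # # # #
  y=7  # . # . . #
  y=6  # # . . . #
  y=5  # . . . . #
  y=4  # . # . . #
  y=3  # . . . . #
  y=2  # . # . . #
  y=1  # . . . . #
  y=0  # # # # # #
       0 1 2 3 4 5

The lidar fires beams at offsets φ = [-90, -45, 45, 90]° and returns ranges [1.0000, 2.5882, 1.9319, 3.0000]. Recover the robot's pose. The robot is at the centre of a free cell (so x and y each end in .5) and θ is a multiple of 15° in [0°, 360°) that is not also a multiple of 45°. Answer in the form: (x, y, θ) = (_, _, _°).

(x, y, θ) = (4.5, 5.5, 150°)

Candidates: 24 free-cell centres × 16 headings = 384 poses. Raycast each; keep the one whose scan matches to 4 dp.
  (3.5, 4.5, 165°): beam 1 = 3.6235 ≠ 1.0000 ✗
  (4.5, 5.5, 165°): beam 1 = 1.9319 ≠ 1.0000 ✗
  (4.5, 2.5, 255°): beam 1 = 1.5529 ≠ 1.0000 ✗
  (1.5, 1.5, 330°): beam 1 = 0.5774 ≠ 1.0000 ✗
  …
  (4.5, 5.5, 150°): r_1=1.0000, r_2=2.5882, r_3=1.9319, r_4=3.0000 — all match ✓
Unique over the lattice → pose = (4.5, 5.5, 150°).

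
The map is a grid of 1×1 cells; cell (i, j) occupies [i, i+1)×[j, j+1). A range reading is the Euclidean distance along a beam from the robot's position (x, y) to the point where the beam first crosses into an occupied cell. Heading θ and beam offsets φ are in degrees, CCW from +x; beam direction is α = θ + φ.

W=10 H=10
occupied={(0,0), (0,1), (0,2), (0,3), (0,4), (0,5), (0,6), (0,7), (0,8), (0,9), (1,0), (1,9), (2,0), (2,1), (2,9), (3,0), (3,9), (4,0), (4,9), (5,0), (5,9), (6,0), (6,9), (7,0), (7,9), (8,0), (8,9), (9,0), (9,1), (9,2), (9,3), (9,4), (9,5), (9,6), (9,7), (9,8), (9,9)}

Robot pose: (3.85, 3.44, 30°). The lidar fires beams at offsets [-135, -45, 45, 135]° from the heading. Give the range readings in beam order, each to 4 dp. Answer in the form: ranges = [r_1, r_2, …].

ranges = [2.5261, 5.3317, 5.7561, 2.9505]

beam 1: φ=-135°, α=255°
  cosα=-0.2588 sinα=-0.9659 | (3,3) | tMaxX 3.2841 tMaxY 0.4555 | tΔX 3.8637 tΔY 1.0353
    t=0.4555 [y] (3,2)
    t=1.4908 [y] (3,1)
    t=2.5261 [y] (3,0) — stop
  → r_1 = 2.5261
beam 2: φ=-45°, α=345°
  cosα=0.9659 sinα=-0.2588 | (3,3) | tMaxX 0.1553 tMaxY 1.7000 | tΔX 1.0353 tΔY 3.8637
    t=0.1553 [x] (4,3)
    t=1.1906 [x] (5,3)
    t=1.7000 [y] (5,2)
    t=2.2258 [x] (6,2)
    t=3.2611 [x] (7,2)
    t=4.2964 [x] (8,2)
    t=5.3317 [x] (9,2) — stop
  → r_2 = 5.3317
beam 3: φ=45°, α=75°
  cosα=0.2588 sinα=0.9659 | (3,3) | tMaxX 0.5796 tMaxY 0.5798 | tΔX 3.8637 tΔY 1.0353
    t=0.5796 [x] (4,3)
    t=0.5798 [y] (4,4)
    t=1.6150 [y] (4,5)
    t=2.6503 [y] (4,6)
    t=3.6856 [y] (4,7)
    t=4.4433 [x] (5,7)
    t=4.7209 [y] (5,8)
    t=5.7561 [y] (5,9) — stop
  → r_3 = 5.7561
beam 4: φ=135°, α=165°
  cosα=-0.9659 sinα=0.2588 | (3,3) | tMaxX 0.8800 tMaxY 2.1637 | tΔX 1.0353 tΔY 3.8637
    t=0.8800 [x] (2,3)
    t=1.9153 [x] (1,3)
    t=2.1637 [y] (1,4)
    t=2.9505 [x] (0,4) — stop
  → r_4 = 2.9505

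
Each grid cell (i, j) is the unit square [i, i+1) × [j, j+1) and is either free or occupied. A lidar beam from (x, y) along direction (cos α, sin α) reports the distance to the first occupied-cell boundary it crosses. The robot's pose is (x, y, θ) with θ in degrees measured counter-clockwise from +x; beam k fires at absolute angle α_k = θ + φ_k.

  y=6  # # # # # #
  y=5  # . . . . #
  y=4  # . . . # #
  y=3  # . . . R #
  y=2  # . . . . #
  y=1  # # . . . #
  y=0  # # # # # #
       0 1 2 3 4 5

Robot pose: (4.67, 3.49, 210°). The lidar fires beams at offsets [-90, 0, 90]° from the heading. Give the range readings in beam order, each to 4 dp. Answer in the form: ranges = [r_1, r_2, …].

beam 1: φ=-90°, α=120°
  d=(-0.5000,0.8660)  start (4,3)  tX=1.3400 tY=0.5889  stride 1/|dx|=2.0000 1/|dy|=1.1547
    cross y-line → (4,4), t=0.5889 (wall)
  → r_1 = 0.5889
beam 2: φ=0°, α=210°
  d=(-0.8660,-0.5000)  start (4,3)  tX=0.7736 tY=0.9800  stride 1/|dx|=1.1547 1/|dy|=2.0000
    cross x-line → (3,3), t=0.7736
    cross y-line → (3,2), t=0.9800
    cross x-line → (2,2), t=1.9283
    cross y-line → (2,1), t=2.9800
    cross x-line → (1,1), t=3.0831 (wall)
  → r_2 = 3.0831
beam 3: φ=90°, α=300°
  d=(0.5000,-0.8660)  start (4,3)  tX=0.6600 tY=0.5658  stride 1/|dx|=2.0000 1/|dy|=1.1547
    cross y-line → (4,2), t=0.5658
    cross x-line → (5,2), t=0.6600 (wall)
  → r_3 = 0.6600

ranges = [0.5889, 3.0831, 0.6600]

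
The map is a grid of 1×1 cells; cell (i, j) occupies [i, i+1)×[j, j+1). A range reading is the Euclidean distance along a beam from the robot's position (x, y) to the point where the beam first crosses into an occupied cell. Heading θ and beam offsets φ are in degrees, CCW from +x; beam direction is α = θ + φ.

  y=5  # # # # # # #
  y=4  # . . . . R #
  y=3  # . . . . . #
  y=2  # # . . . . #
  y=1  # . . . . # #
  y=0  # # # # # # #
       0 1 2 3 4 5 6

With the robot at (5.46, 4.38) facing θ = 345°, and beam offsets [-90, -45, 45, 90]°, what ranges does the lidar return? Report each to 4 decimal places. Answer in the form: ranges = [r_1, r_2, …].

ranges = [3.4992, 1.0800, 0.6235, 0.6419]

beam 1: φ=-90°, α=255°
  d=(-0.2588,-0.9659)  start (5,4)  tX=1.7773 tY=0.3934  stride 1/|dx|=3.8637 1/|dy|=1.0353
    cross y-line → (5,3), t=0.3934
    cross y-line → (5,2), t=1.4287
    cross x-line → (4,2), t=1.7773
    cross y-line → (4,1), t=2.4640
    cross y-line → (4,0), t=3.4992 (wall)
  → r_1 = 3.4992
beam 2: φ=-45°, α=300°
  d=(0.5000,-0.8660)  start (5,4)  tX=1.0800 tY=0.4388  stride 1/|dx|=2.0000 1/|dy|=1.1547
    cross y-line → (5,3), t=0.4388
    cross x-line → (6,3), t=1.0800 (wall)
  → r_2 = 1.0800
beam 3: φ=45°, α=30°
  d=(0.8660,0.5000)  start (5,4)  tX=0.6235 tY=1.2400  stride 1/|dx|=1.1547 1/|dy|=2.0000
    cross x-line → (6,4), t=0.6235 (wall)
  → r_3 = 0.6235
beam 4: φ=90°, α=75°
  d=(0.2588,0.9659)  start (5,4)  tX=2.0864 tY=0.6419  stride 1/|dx|=3.8637 1/|dy|=1.0353
    cross y-line → (5,5), t=0.6419 (wall)
  → r_4 = 0.6419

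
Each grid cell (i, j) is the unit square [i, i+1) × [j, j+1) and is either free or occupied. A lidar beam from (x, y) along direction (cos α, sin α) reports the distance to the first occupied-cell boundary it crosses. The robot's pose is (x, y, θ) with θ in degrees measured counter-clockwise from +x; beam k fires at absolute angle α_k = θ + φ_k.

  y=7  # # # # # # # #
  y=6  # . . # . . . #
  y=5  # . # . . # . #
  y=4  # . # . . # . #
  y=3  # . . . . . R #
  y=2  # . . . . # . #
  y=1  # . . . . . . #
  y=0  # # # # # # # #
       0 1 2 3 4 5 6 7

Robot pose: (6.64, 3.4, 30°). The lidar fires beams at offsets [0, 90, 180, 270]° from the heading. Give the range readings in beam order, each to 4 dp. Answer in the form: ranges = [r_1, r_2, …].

ranges = [0.4157, 1.2800, 0.8000, 0.7200]

beam 1: φ=0°, α=30°
  d=(0.8660,0.5000)  start (6,3)  tX=0.4157 tY=1.2000  stride 1/|dx|=1.1547 1/|dy|=2.0000
    cross x-line → (7,3), t=0.4157 (wall)
  → r_1 = 0.4157
beam 2: φ=90°, α=120°
  d=(-0.5000,0.8660)  start (6,3)  tX=1.2800 tY=0.6928  stride 1/|dx|=2.0000 1/|dy|=1.1547
    cross y-line → (6,4), t=0.6928
    cross x-line → (5,4), t=1.2800 (wall)
  → r_2 = 1.2800
beam 3: φ=180°, α=210°
  d=(-0.8660,-0.5000)  start (6,3)  tX=0.7390 tY=0.8000  stride 1/|dx|=1.1547 1/|dy|=2.0000
    cross x-line → (5,3), t=0.7390
    cross y-line → (5,2), t=0.8000 (wall)
  → r_3 = 0.8000
beam 4: φ=270°, α=300°
  d=(0.5000,-0.8660)  start (6,3)  tX=0.7200 tY=0.4619  stride 1/|dx|=2.0000 1/|dy|=1.1547
    cross y-line → (6,2), t=0.4619
    cross x-line → (7,2), t=0.7200 (wall)
  → r_4 = 0.7200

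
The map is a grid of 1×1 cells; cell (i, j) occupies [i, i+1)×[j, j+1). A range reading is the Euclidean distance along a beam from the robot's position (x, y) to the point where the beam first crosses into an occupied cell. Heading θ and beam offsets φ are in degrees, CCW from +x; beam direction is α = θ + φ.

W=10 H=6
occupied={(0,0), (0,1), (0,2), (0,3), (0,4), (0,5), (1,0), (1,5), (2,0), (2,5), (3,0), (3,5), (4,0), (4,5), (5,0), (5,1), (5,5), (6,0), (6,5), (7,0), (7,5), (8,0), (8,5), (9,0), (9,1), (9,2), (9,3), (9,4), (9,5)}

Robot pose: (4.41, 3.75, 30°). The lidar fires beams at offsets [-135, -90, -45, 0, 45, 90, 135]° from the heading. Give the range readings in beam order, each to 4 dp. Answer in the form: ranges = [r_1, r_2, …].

beam 1: φ=-135°, α=255°
  direction (-0.2588, -0.9659); cell (4,3); t to first gridline: x 1.5841, y 0.7765 (then +3.8637 / +1.0353)
    (4,2) via y @ 0.7765
    (3,2) via x @ 1.5841
    (3,1) via y @ 1.8117
    (3,0) via y @ 2.8470  # hit
  → r_1 = 2.8470
beam 2: φ=-90°, α=300°
  direction (0.5000, -0.8660); cell (4,3); t to first gridline: x 1.1800, y 0.8660 (then +2.0000 / +1.1547)
    (4,2) via y @ 0.8660
    (5,2) via x @ 1.1800
    (5,1) via y @ 2.0207  # hit
  → r_2 = 2.0207
beam 3: φ=-45°, α=345°
  direction (0.9659, -0.2588); cell (4,3); t to first gridline: x 0.6108, y 2.8978 (then +1.0353 / +3.8637)
    (5,3) via x @ 0.6108
    (6,3) via x @ 1.6461
    (7,3) via x @ 2.6814
    (7,2) via y @ 2.8978
    (8,2) via x @ 3.7166
    (9,2) via x @ 4.7519  # hit
  → r_3 = 4.7519
beam 4: φ=0°, α=30°
  direction (0.8660, 0.5000); cell (4,3); t to first gridline: x 0.6813, y 0.5000 (then +1.1547 / +2.0000)
    (4,4) via y @ 0.5000
    (5,4) via x @ 0.6813
    (6,4) via x @ 1.8360
    (6,5) via y @ 2.5000  # hit
  → r_4 = 2.5000
beam 5: φ=45°, α=75°
  direction (0.2588, 0.9659); cell (4,3); t to first gridline: x 2.2796, y 0.2588 (then +3.8637 / +1.0353)
    (4,4) via y @ 0.2588
    (4,5) via y @ 1.2941  # hit
  → r_5 = 1.2941
beam 6: φ=90°, α=120°
  direction (-0.5000, 0.8660); cell (4,3); t to first gridline: x 0.8200, y 0.2887 (then +2.0000 / +1.1547)
    (4,4) via y @ 0.2887
    (3,4) via x @ 0.8200
    (3,5) via y @ 1.4434  # hit
  → r_6 = 1.4434
beam 7: φ=135°, α=165°
  direction (-0.9659, 0.2588); cell (4,3); t to first gridline: x 0.4245, y 0.9659 (then +1.0353 / +3.8637)
    (3,3) via x @ 0.4245
    (3,4) via y @ 0.9659
    (2,4) via x @ 1.4597
    (1,4) via x @ 2.4950
    (0,4) via x @ 3.5303  # hit
  → r_7 = 3.5303

ranges = [2.8470, 2.0207, 4.7519, 2.5000, 1.2941, 1.4434, 3.5303]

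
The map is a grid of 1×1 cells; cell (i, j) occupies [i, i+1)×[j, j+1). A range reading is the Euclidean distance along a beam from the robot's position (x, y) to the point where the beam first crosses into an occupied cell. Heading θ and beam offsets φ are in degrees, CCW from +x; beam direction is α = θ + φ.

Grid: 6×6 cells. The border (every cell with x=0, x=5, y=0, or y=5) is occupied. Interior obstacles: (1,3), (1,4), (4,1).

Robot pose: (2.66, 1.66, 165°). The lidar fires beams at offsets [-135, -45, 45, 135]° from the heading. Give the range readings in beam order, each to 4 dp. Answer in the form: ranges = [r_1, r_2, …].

ranges = [2.7020, 1.5473, 1.3200, 0.7621]

beam 1: φ=-135°, α=30°
  dir = (cos 30°, sin 30°) = (0.8660, 0.5000); from cell (2,1)
  next x-line at t=0.3926, next y-line at t=0.6800; Δt_x=1.1547, Δt_y=2.0000
    x: enter (3,1) at t=0.3926
    y: enter (3,2) at t=0.6800
    x: enter (4,2) at t=1.5473
    y: enter (4,3) at t=2.6800
    x: enter (5,3) at t=2.7020 ← occupied
  → r_1 = 2.7020
beam 2: φ=-45°, α=120°
  dir = (cos 120°, sin 120°) = (-0.5000, 0.8660); from cell (2,1)
  next x-line at t=1.3200, next y-line at t=0.3926; Δt_x=2.0000, Δt_y=1.1547
    y: enter (2,2) at t=0.3926
    x: enter (1,2) at t=1.3200
    y: enter (1,3) at t=1.5473 ← occupied
  → r_2 = 1.5473
beam 3: φ=45°, α=210°
  dir = (cos 210°, sin 210°) = (-0.8660, -0.5000); from cell (2,1)
  next x-line at t=0.7621, next y-line at t=1.3200; Δt_x=1.1547, Δt_y=2.0000
    x: enter (1,1) at t=0.7621
    y: enter (1,0) at t=1.3200 ← occupied
  → r_3 = 1.3200
beam 4: φ=135°, α=300°
  dir = (cos 300°, sin 300°) = (0.5000, -0.8660); from cell (2,1)
  next x-line at t=0.6800, next y-line at t=0.7621; Δt_x=2.0000, Δt_y=1.1547
    x: enter (3,1) at t=0.6800
    y: enter (3,0) at t=0.7621 ← occupied
  → r_4 = 0.7621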